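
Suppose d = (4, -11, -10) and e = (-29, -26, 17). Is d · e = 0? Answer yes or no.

d · e = 4·(-29) + (-11)·(-26) + (-10)·17 = -116 + 286 - 170 = 0
Zero, so the vectors are orthogonal.

yes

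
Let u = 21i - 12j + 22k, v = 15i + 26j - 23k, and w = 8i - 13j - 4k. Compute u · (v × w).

v × w:
i: 26·(-4) - (-23)·(-13) = -104 - 299 = -403
j: (-23)·8 - 15·(-4) = -184 - (-60) = -124
k: 15·(-13) - 26·8 = -195 - 208 = -403
v × w = (-403, -124, -403)
u · (v × w) = 21·(-403) + (-12)·(-124) + 22·(-403) = -8463 + 1488 - 8866 = -15841

-15841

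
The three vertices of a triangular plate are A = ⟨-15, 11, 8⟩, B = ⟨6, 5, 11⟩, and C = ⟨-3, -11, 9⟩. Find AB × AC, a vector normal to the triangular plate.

AB = (21, -6, 3)
AC = (12, -22, 1)
i: (-6)·1 - 3·(-22) = -6 - (-66) = 60
j: 3·12 - 21·1 = 36 - 21 = 15
k: 21·(-22) - (-6)·12 = -462 - (-72) = -390
AB × AC = (60, 15, -390)

(60, 15, -390)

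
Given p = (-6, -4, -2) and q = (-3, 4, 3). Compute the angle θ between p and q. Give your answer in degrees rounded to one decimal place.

p · q = (-6)·(-3) + (-4)·4 + (-2)·3 = 18 - 16 - 6 = -4
|p|² = 36 + 16 + 4 = 56,  |p| = √56 ≈ 7.483315
|q|² = 9 + 16 + 9 = 34,  |q| = √34 ≈ 5.830952
cos θ = -4 / (7.483315 · 5.830952) ≈ -0.09167
θ = arccos(-0.09167) ≈ 95.3°

95.3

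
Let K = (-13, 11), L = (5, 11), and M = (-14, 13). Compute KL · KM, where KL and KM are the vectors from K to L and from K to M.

KL = L − K = (18, 0)
KM = M − K = (-1, 2)
KL · KM = 18·(-1) + 0·2 = -18 + 0 = -18

-18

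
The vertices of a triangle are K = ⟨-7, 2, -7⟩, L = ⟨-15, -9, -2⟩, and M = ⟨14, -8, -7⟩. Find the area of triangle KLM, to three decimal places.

166.017

KL = (-8, -11, 5),  KM = (21, -10, 0)
i: (-11)·0 - 5·(-10) = 0 - (-50) = 50
j: 5·21 - (-8)·0 = 105 - 0 = 105
k: (-8)·(-10) - (-11)·21 = 80 - (-231) = 311
KL × KM = (50, 105, 311)
|KL × KM| = √110246 ≈ 332.0331
area = ½ · 332.0331 ≈ 166.017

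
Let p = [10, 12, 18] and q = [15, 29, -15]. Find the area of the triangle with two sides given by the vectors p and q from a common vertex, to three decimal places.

i: 12·(-15) - 18·29 = -180 - 522 = -702
j: 18·15 - 10·(-15) = 270 - (-150) = 420
k: 10·29 - 12·15 = 290 - 180 = 110
p × q = (-702, 420, 110)
|p × q| = √((-702)² + 420² + 110²) = √681304 ≈ 825.4114
area = ½ · 825.4114 ≈ 412.706

412.706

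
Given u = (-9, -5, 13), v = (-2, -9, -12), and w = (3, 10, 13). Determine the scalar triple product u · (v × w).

114

v × w:
i: (-9)·13 - (-12)·10 = -117 - (-120) = 3
j: (-12)·3 - (-2)·13 = -36 - (-26) = -10
k: (-2)·10 - (-9)·3 = -20 - (-27) = 7
v × w = (3, -10, 7)
u · (v × w) = (-9)·3 + (-5)·(-10) + 13·7 = -27 + 50 + 91 = 114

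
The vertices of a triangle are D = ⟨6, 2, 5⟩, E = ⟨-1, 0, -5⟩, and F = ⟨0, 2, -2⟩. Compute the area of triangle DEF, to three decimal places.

DE = (-7, -2, -10),  DF = (-6, 0, -7)
i: (-2)·(-7) - (-10)·0 = 14 - 0 = 14
j: (-10)·(-6) - (-7)·(-7) = 60 - 49 = 11
k: (-7)·0 - (-2)·(-6) = 0 - 12 = -12
DE × DF = (14, 11, -12)
|DE × DF| = √461 ≈ 21.4709
area = ½ · 21.4709 ≈ 10.735

10.735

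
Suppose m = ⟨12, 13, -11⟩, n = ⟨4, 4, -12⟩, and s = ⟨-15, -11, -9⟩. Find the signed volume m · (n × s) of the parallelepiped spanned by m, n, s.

n × s:
i: 4·(-9) - (-12)·(-11) = -36 - 132 = -168
j: (-12)·(-15) - 4·(-9) = 180 - (-36) = 216
k: 4·(-11) - 4·(-15) = -44 - (-60) = 16
n × s = (-168, 216, 16)
m · (n × s) = 12·(-168) + 13·216 + (-11)·16 = -2016 + 2808 - 176 = 616

616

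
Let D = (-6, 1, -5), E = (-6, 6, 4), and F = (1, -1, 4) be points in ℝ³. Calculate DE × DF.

(63, 63, -35)

DE = (0, 5, 9)
DF = (7, -2, 9)
i: 5·9 - 9·(-2) = 45 - (-18) = 63
j: 9·7 - 0·9 = 63 - 0 = 63
k: 0·(-2) - 5·7 = 0 - 35 = -35
DE × DF = (63, 63, -35)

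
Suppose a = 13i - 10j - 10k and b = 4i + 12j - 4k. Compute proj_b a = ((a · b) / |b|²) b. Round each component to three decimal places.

a · b = 13·4 + (-10)·12 + (-10)·(-4) = 52 - 120 + 40 = -28
|b|² = 16 + 144 + 16 = 176
proj_b a = (-28/176) · (4, 12, -4) ≈ (-0.636, -1.909, 0.636)

(-0.636, -1.909, 0.636)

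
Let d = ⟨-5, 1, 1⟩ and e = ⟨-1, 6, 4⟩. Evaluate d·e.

d · e = (-5)·(-1) + 1·6 + 1·4 = 5 + 6 + 4 = 15

15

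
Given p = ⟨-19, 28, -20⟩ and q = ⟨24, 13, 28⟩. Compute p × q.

(1044, 52, -919)

i: 28·28 - (-20)·13 = 784 - (-260) = 1044
j: (-20)·24 - (-19)·28 = -480 - (-532) = 52
k: (-19)·13 - 28·24 = -247 - 672 = -919
p × q = (1044, 52, -919)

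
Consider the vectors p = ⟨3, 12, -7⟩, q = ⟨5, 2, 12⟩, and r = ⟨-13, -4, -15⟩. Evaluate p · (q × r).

-960

q × r:
i: 2·(-15) - 12·(-4) = -30 - (-48) = 18
j: 12·(-13) - 5·(-15) = -156 - (-75) = -81
k: 5·(-4) - 2·(-13) = -20 - (-26) = 6
q × r = (18, -81, 6)
p · (q × r) = 3·18 + 12·(-81) + (-7)·6 = 54 - 972 - 42 = -960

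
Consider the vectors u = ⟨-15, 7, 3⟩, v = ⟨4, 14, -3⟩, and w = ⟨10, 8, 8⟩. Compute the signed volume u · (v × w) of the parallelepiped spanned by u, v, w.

-2798

v × w:
i: 14·8 - (-3)·8 = 112 - (-24) = 136
j: (-3)·10 - 4·8 = -30 - 32 = -62
k: 4·8 - 14·10 = 32 - 140 = -108
v × w = (136, -62, -108)
u · (v × w) = (-15)·136 + 7·(-62) + 3·(-108) = -2040 - 434 - 324 = -2798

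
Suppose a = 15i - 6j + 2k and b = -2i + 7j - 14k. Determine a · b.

a · b = 15·(-2) + (-6)·7 + 2·(-14) = -30 - 42 - 28 = -100

-100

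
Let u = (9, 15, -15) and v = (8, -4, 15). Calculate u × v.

(165, -255, -156)

i: 15·15 - (-15)·(-4) = 225 - 60 = 165
j: (-15)·8 - 9·15 = -120 - 135 = -255
k: 9·(-4) - 15·8 = -36 - 120 = -156
u × v = (165, -255, -156)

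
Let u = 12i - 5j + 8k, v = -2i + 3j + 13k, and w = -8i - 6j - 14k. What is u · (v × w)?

v × w:
i: 3·(-14) - 13·(-6) = -42 - (-78) = 36
j: 13·(-8) - (-2)·(-14) = -104 - 28 = -132
k: (-2)·(-6) - 3·(-8) = 12 - (-24) = 36
v × w = (36, -132, 36)
u · (v × w) = 12·36 + (-5)·(-132) + 8·36 = 432 + 660 + 288 = 1380

1380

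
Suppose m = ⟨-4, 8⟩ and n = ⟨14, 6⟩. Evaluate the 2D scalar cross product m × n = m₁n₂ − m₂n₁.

-136

(-4)·6 - 8·14 = -24 - 112 = -136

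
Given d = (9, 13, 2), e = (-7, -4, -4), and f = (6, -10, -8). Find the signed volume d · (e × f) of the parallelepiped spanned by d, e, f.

e × f:
i: (-4)·(-8) - (-4)·(-10) = 32 - 40 = -8
j: (-4)·6 - (-7)·(-8) = -24 - 56 = -80
k: (-7)·(-10) - (-4)·6 = 70 - (-24) = 94
e × f = (-8, -80, 94)
d · (e × f) = 9·(-8) + 13·(-80) + 2·94 = -72 - 1040 + 188 = -924

-924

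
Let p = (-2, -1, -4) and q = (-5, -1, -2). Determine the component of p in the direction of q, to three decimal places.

p · q = (-2)·(-5) + (-1)·(-1) + (-4)·(-2) = 10 + 1 + 8 = 19
|q| = √(25 + 1 + 4) = √30 ≈ 5.4772
comp_q p = 19 / √30 ≈ 3.469

3.469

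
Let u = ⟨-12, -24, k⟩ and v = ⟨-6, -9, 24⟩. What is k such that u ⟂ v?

-12

u · v = (-12)·(-6) + (-24)·(-9) + k·24 = 288 + 24k
Set equal to 0: 24k = -288, so k = -12.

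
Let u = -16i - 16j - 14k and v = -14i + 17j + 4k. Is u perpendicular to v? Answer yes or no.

no

u · v = (-16)·(-14) + (-16)·17 + (-14)·4 = 224 - 272 - 56 = -104
Nonzero, so the vectors are not orthogonal.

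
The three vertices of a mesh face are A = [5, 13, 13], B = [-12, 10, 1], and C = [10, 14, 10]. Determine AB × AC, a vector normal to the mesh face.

AB = (-17, -3, -12)
AC = (5, 1, -3)
i: (-3)·(-3) - (-12)·1 = 9 - (-12) = 21
j: (-12)·5 - (-17)·(-3) = -60 - 51 = -111
k: (-17)·1 - (-3)·5 = -17 - (-15) = -2
AB × AC = (21, -111, -2)

(21, -111, -2)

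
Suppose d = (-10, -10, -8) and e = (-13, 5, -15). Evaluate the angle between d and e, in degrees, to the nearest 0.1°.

53.0

d · e = (-10)·(-13) + (-10)·5 + (-8)·(-15) = 130 - 50 + 120 = 200
|d|² = 100 + 100 + 64 = 264,  |d| = √264 ≈ 16.248077
|e|² = 169 + 25 + 225 = 419,  |e| = √419 ≈ 20.469489
cos θ = 200 / (16.248077 · 20.469489) ≈ 0.60134
θ = arccos(0.60134) ≈ 53.0°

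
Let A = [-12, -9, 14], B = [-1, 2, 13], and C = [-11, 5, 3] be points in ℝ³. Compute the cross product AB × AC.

(-107, 120, 143)

AB = (11, 11, -1)
AC = (1, 14, -11)
i: 11·(-11) - (-1)·14 = -121 - (-14) = -107
j: (-1)·1 - 11·(-11) = -1 - (-121) = 120
k: 11·14 - 11·1 = 154 - 11 = 143
AB × AC = (-107, 120, 143)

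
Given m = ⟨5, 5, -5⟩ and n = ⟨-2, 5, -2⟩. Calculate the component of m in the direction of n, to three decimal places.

m · n = 5·(-2) + 5·5 + (-5)·(-2) = -10 + 25 + 10 = 25
|n| = √(4 + 25 + 4) = √33 ≈ 5.7446
comp_n m = 25 / √33 ≈ 4.352

4.352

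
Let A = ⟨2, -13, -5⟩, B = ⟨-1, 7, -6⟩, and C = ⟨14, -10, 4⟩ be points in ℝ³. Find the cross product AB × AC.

(183, 15, -249)

AB = (-3, 20, -1)
AC = (12, 3, 9)
i: 20·9 - (-1)·3 = 180 - (-3) = 183
j: (-1)·12 - (-3)·9 = -12 - (-27) = 15
k: (-3)·3 - 20·12 = -9 - 240 = -249
AB × AC = (183, 15, -249)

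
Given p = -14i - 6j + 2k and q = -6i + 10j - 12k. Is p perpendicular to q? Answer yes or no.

yes

p · q = (-14)·(-6) + (-6)·10 + 2·(-12) = 84 - 60 - 24 = 0
Zero, so the vectors are orthogonal.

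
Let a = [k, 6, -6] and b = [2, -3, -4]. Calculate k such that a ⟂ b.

a · b = k·2 + 6·(-3) + (-6)·(-4) = 6 + 2k
Set equal to 0: 2k = -6, so k = -3.

-3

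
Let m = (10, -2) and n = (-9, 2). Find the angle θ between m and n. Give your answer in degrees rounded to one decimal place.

m · n = 10·(-9) + (-2)·2 = -90 - 4 = -94
|m|² = 100 + 4 = 104,  |m| = √104 ≈ 10.198039
|n|² = 81 + 4 = 85,  |n| = √85 ≈ 9.219544
cos θ = -94 / (10.198039 · 9.219544) ≈ -0.99977
θ = arccos(-0.99977) ≈ 178.8°

178.8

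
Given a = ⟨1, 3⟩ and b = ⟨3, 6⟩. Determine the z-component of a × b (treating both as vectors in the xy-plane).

-3

1·6 - 3·3 = 6 - 9 = -3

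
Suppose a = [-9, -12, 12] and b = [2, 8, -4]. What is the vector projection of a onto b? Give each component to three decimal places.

a · b = (-9)·2 + (-12)·8 + 12·(-4) = -18 - 96 - 48 = -162
|b|² = 4 + 64 + 16 = 84
proj_b a = (-162/84) · (2, 8, -4) ≈ (-3.857, -15.429, 7.714)

(-3.857, -15.429, 7.714)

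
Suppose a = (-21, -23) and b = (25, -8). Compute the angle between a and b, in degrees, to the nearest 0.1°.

114.7

a · b = (-21)·25 + (-23)·(-8) = -525 + 184 = -341
|a|² = 441 + 529 = 970,  |a| = √970 ≈ 31.144823
|b|² = 625 + 64 = 689,  |b| = √689 ≈ 26.248809
cos θ = -341 / (31.144823 · 26.248809) ≈ -0.41712
θ = arccos(-0.41712) ≈ 114.7°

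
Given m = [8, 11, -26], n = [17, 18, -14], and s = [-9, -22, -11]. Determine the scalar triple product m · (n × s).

4907

n × s:
i: 18·(-11) - (-14)·(-22) = -198 - 308 = -506
j: (-14)·(-9) - 17·(-11) = 126 - (-187) = 313
k: 17·(-22) - 18·(-9) = -374 - (-162) = -212
n × s = (-506, 313, -212)
m · (n × s) = 8·(-506) + 11·313 + (-26)·(-212) = -4048 + 3443 + 5512 = 4907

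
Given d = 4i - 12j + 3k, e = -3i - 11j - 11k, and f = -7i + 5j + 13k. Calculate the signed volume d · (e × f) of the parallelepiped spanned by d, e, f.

-2020

e × f:
i: (-11)·13 - (-11)·5 = -143 - (-55) = -88
j: (-11)·(-7) - (-3)·13 = 77 - (-39) = 116
k: (-3)·5 - (-11)·(-7) = -15 - 77 = -92
e × f = (-88, 116, -92)
d · (e × f) = 4·(-88) + (-12)·116 + 3·(-92) = -352 - 1392 - 276 = -2020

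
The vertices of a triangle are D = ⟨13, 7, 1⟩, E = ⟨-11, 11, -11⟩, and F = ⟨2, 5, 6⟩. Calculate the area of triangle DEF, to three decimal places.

134.149

DE = (-24, 4, -12),  DF = (-11, -2, 5)
i: 4·5 - (-12)·(-2) = 20 - 24 = -4
j: (-12)·(-11) - (-24)·5 = 132 - (-120) = 252
k: (-24)·(-2) - 4·(-11) = 48 - (-44) = 92
DE × DF = (-4, 252, 92)
|DE × DF| = √71984 ≈ 268.2983
area = ½ · 268.2983 ≈ 134.149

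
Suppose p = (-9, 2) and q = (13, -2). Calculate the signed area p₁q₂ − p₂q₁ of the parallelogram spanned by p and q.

(-9)·(-2) - 2·13 = 18 - 26 = -8

-8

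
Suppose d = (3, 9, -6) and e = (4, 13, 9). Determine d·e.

75

d · e = 3·4 + 9·13 + (-6)·9 = 12 + 117 - 54 = 75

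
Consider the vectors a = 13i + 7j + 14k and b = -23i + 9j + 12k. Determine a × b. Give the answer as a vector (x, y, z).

(-42, -478, 278)

i: 7·12 - 14·9 = 84 - 126 = -42
j: 14·(-23) - 13·12 = -322 - 156 = -478
k: 13·9 - 7·(-23) = 117 - (-161) = 278
a × b = (-42, -478, 278)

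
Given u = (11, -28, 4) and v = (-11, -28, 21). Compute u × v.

(-476, -275, -616)

i: (-28)·21 - 4·(-28) = -588 - (-112) = -476
j: 4·(-11) - 11·21 = -44 - 231 = -275
k: 11·(-28) - (-28)·(-11) = -308 - 308 = -616
u × v = (-476, -275, -616)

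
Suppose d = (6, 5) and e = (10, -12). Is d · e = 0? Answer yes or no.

d · e = 6·10 + 5·(-12) = 60 - 60 = 0
Zero, so the vectors are orthogonal.

yes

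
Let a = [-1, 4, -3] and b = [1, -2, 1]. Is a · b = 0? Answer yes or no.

a · b = (-1)·1 + 4·(-2) + (-3)·1 = -1 - 8 - 3 = -12
Nonzero, so the vectors are not orthogonal.

no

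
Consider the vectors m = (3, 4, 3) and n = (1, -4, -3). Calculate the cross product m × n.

i: 4·(-3) - 3·(-4) = -12 - (-12) = 0
j: 3·1 - 3·(-3) = 3 - (-9) = 12
k: 3·(-4) - 4·1 = -12 - 4 = -16
m × n = (0, 12, -16)

(0, 12, -16)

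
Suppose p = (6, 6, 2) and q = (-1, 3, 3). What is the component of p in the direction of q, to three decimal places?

p · q = 6·(-1) + 6·3 + 2·3 = -6 + 18 + 6 = 18
|q| = √(1 + 9 + 9) = √19 ≈ 4.3589
comp_q p = 18 / √19 ≈ 4.129

4.129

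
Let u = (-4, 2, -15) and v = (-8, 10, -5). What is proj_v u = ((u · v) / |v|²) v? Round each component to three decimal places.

u · v = (-4)·(-8) + 2·10 + (-15)·(-5) = 32 + 20 + 75 = 127
|v|² = 64 + 100 + 25 = 189
proj_v u = (127/189) · (-8, 10, -5) ≈ (-5.376, 6.720, -3.360)

(-5.376, 6.720, -3.360)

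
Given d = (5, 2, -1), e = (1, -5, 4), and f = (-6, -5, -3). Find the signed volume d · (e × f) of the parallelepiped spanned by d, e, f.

168

e × f:
i: (-5)·(-3) - 4·(-5) = 15 - (-20) = 35
j: 4·(-6) - 1·(-3) = -24 - (-3) = -21
k: 1·(-5) - (-5)·(-6) = -5 - 30 = -35
e × f = (35, -21, -35)
d · (e × f) = 5·35 + 2·(-21) + (-1)·(-35) = 175 - 42 + 35 = 168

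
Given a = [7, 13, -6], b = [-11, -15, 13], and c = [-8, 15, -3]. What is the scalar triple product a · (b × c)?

b × c:
i: (-15)·(-3) - 13·15 = 45 - 195 = -150
j: 13·(-8) - (-11)·(-3) = -104 - 33 = -137
k: (-11)·15 - (-15)·(-8) = -165 - 120 = -285
b × c = (-150, -137, -285)
a · (b × c) = 7·(-150) + 13·(-137) + (-6)·(-285) = -1050 - 1781 + 1710 = -1121

-1121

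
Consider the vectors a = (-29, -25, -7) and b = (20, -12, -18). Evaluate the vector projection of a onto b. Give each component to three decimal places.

(-3.548, 2.129, 3.194)

a · b = (-29)·20 + (-25)·(-12) + (-7)·(-18) = -580 + 300 + 126 = -154
|b|² = 400 + 144 + 324 = 868
proj_b a = (-154/868) · (20, -12, -18) ≈ (-3.548, 2.129, 3.194)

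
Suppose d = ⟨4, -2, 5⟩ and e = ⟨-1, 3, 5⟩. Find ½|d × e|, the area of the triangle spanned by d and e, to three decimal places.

18.371

i: (-2)·5 - 5·3 = -10 - 15 = -25
j: 5·(-1) - 4·5 = -5 - 20 = -25
k: 4·3 - (-2)·(-1) = 12 - 2 = 10
d × e = (-25, -25, 10)
|d × e| = √((-25)² + (-25)² + 10²) = √1350 ≈ 36.7423
area = ½ · 36.7423 ≈ 18.371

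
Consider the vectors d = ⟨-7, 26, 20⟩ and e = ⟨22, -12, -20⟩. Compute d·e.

d · e = (-7)·22 + 26·(-12) + 20·(-20) = -154 - 312 - 400 = -866

-866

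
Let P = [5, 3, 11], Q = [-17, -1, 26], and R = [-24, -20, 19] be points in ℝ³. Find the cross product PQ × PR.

PQ = (-22, -4, 15)
PR = (-29, -23, 8)
i: (-4)·8 - 15·(-23) = -32 - (-345) = 313
j: 15·(-29) - (-22)·8 = -435 - (-176) = -259
k: (-22)·(-23) - (-4)·(-29) = 506 - 116 = 390
PQ × PR = (313, -259, 390)

(313, -259, 390)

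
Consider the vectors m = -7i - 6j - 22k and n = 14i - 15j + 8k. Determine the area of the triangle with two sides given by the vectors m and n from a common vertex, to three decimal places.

246.023

i: (-6)·8 - (-22)·(-15) = -48 - 330 = -378
j: (-22)·14 - (-7)·8 = -308 - (-56) = -252
k: (-7)·(-15) - (-6)·14 = 105 - (-84) = 189
m × n = (-378, -252, 189)
|m × n| = √((-378)² + (-252)² + 189²) = √242109 ≈ 492.0457
area = ½ · 492.0457 ≈ 246.023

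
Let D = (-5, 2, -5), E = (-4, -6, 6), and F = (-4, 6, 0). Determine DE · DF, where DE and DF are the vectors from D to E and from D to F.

DE = E − D = (1, -8, 11)
DF = F − D = (1, 4, 5)
DE · DF = 1·1 + (-8)·4 + 11·5 = 1 - 32 + 55 = 24

24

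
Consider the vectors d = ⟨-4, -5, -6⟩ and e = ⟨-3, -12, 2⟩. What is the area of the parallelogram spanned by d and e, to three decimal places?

i: (-5)·2 - (-6)·(-12) = -10 - 72 = -82
j: (-6)·(-3) - (-4)·2 = 18 - (-8) = 26
k: (-4)·(-12) - (-5)·(-3) = 48 - 15 = 33
d × e = (-82, 26, 33)
|d × e| = √((-82)² + 26² + 33²) = √8489 ≈ 92.1358

92.136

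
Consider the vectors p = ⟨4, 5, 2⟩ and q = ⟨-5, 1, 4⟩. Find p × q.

(18, -26, 29)

i: 5·4 - 2·1 = 20 - 2 = 18
j: 2·(-5) - 4·4 = -10 - 16 = -26
k: 4·1 - 5·(-5) = 4 - (-25) = 29
p × q = (18, -26, 29)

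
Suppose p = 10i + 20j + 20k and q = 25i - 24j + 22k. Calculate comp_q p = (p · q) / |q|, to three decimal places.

5.116

p · q = 10·25 + 20·(-24) + 20·22 = 250 - 480 + 440 = 210
|q| = √(625 + 576 + 484) = √1685 ≈ 41.0488
comp_q p = 210 / √1685 ≈ 5.116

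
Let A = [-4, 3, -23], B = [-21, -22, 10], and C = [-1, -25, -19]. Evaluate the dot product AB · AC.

AB = B − A = (-17, -25, 33)
AC = C − A = (3, -28, 4)
AB · AC = (-17)·3 + (-25)·(-28) + 33·4 = -51 + 700 + 132 = 781

781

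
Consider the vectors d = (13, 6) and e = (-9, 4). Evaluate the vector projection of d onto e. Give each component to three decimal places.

d · e = 13·(-9) + 6·4 = -117 + 24 = -93
|e|² = 81 + 16 = 97
proj_e d = (-93/97) · (-9, 4) ≈ (8.629, -3.835)

(8.629, -3.835)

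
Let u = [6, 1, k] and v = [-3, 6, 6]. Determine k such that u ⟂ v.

2

u · v = 6·(-3) + 1·6 + k·6 = -12 + 6k
Set equal to 0: 6k = 12, so k = 2.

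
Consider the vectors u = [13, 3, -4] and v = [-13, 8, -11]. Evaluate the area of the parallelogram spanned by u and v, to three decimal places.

i: 3·(-11) - (-4)·8 = -33 - (-32) = -1
j: (-4)·(-13) - 13·(-11) = 52 - (-143) = 195
k: 13·8 - 3·(-13) = 104 - (-39) = 143
u × v = (-1, 195, 143)
|u × v| = √((-1)² + 195² + 143²) = √58475 ≈ 241.8160

241.816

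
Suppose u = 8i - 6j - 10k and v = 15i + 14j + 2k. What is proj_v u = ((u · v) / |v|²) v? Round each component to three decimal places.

(0.565, 0.527, 0.075)

u · v = 8·15 + (-6)·14 + (-10)·2 = 120 - 84 - 20 = 16
|v|² = 225 + 196 + 4 = 425
proj_v u = (16/425) · (15, 14, 2) ≈ (0.565, 0.527, 0.075)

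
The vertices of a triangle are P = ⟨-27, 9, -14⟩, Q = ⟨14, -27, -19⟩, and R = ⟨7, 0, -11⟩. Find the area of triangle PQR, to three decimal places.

PQ = (41, -36, -5),  PR = (34, -9, 3)
i: (-36)·3 - (-5)·(-9) = -108 - 45 = -153
j: (-5)·34 - 41·3 = -170 - 123 = -293
k: 41·(-9) - (-36)·34 = -369 - (-1224) = 855
PQ × PR = (-153, -293, 855)
|PQ × PR| = √840283 ≈ 916.6695
area = ½ · 916.6695 ≈ 458.335

458.335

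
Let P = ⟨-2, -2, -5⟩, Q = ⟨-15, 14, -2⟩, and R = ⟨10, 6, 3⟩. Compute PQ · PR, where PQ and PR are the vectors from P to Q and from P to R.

-4

PQ = Q − P = (-13, 16, 3)
PR = R − P = (12, 8, 8)
PQ · PR = (-13)·12 + 16·8 + 3·8 = -156 + 128 + 24 = -4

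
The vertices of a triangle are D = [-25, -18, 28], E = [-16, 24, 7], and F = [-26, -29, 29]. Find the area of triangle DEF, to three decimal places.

DE = (9, 42, -21),  DF = (-1, -11, 1)
i: 42·1 - (-21)·(-11) = 42 - 231 = -189
j: (-21)·(-1) - 9·1 = 21 - 9 = 12
k: 9·(-11) - 42·(-1) = -99 - (-42) = -57
DE × DF = (-189, 12, -57)
|DE × DF| = √39114 ≈ 197.7726
area = ½ · 197.7726 ≈ 98.886

98.886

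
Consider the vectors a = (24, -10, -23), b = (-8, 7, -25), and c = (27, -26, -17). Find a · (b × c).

-10783

b × c:
i: 7·(-17) - (-25)·(-26) = -119 - 650 = -769
j: (-25)·27 - (-8)·(-17) = -675 - 136 = -811
k: (-8)·(-26) - 7·27 = 208 - 189 = 19
b × c = (-769, -811, 19)
a · (b × c) = 24·(-769) + (-10)·(-811) + (-23)·19 = -18456 + 8110 - 437 = -10783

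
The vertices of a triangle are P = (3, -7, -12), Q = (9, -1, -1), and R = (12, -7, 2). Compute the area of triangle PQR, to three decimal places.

PQ = (6, 6, 11),  PR = (9, 0, 14)
i: 6·14 - 11·0 = 84 - 0 = 84
j: 11·9 - 6·14 = 99 - 84 = 15
k: 6·0 - 6·9 = 0 - 54 = -54
PQ × PR = (84, 15, -54)
|PQ × PR| = √10197 ≈ 100.9802
area = ½ · 100.9802 ≈ 50.490

50.490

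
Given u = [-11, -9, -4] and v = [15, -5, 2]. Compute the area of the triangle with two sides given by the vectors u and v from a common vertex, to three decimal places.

i: (-9)·2 - (-4)·(-5) = -18 - 20 = -38
j: (-4)·15 - (-11)·2 = -60 - (-22) = -38
k: (-11)·(-5) - (-9)·15 = 55 - (-135) = 190
u × v = (-38, -38, 190)
|u × v| = √((-38)² + (-38)² + 190²) = √38988 ≈ 197.4538
area = ½ · 197.4538 ≈ 98.727

98.727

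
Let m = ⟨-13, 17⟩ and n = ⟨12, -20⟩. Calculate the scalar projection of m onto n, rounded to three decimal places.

m · n = (-13)·12 + 17·(-20) = -156 - 340 = -496
|n| = √(144 + 400) = √544 ≈ 23.3238
comp_n m = -496 / √544 ≈ -21.266

-21.266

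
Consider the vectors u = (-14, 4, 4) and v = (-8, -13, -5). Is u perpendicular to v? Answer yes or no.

no

u · v = (-14)·(-8) + 4·(-13) + 4·(-5) = 112 - 52 - 20 = 40
Nonzero, so the vectors are not orthogonal.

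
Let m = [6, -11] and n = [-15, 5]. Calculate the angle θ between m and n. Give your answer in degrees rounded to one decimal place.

137.0

m · n = 6·(-15) + (-11)·5 = -90 - 55 = -145
|m|² = 36 + 121 = 157,  |m| = √157 ≈ 12.529964
|n|² = 225 + 25 = 250,  |n| = √250 ≈ 15.811388
cos θ = -145 / (12.529964 · 15.811388) ≈ -0.73189
θ = arccos(-0.73189) ≈ 137.0°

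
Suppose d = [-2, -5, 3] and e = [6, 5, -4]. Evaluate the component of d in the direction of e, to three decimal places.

d · e = (-2)·6 + (-5)·5 + 3·(-4) = -12 - 25 - 12 = -49
|e| = √(36 + 25 + 16) = √77 ≈ 8.7750
comp_e d = -49 / √77 ≈ -5.584

-5.584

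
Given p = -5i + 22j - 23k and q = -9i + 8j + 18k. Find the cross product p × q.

(580, 297, 158)

i: 22·18 - (-23)·8 = 396 - (-184) = 580
j: (-23)·(-9) - (-5)·18 = 207 - (-90) = 297
k: (-5)·8 - 22·(-9) = -40 - (-198) = 158
p × q = (580, 297, 158)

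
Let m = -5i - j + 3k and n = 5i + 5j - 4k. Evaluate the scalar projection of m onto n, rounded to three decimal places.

m · n = (-5)·5 + (-1)·5 + 3·(-4) = -25 - 5 - 12 = -42
|n| = √(25 + 25 + 16) = √66 ≈ 8.1240
comp_n m = -42 / √66 ≈ -5.170

-5.170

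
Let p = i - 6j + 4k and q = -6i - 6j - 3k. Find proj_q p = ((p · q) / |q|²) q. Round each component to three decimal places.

p · q = 1·(-6) + (-6)·(-6) + 4·(-3) = -6 + 36 - 12 = 18
|q|² = 36 + 36 + 9 = 81
proj_q p = (18/81) · (-6, -6, -3) ≈ (-1.333, -1.333, -0.667)

(-1.333, -1.333, -0.667)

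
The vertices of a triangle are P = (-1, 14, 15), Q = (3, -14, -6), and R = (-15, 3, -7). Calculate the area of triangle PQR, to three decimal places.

PQ = (4, -28, -21),  PR = (-14, -11, -22)
i: (-28)·(-22) - (-21)·(-11) = 616 - 231 = 385
j: (-21)·(-14) - 4·(-22) = 294 - (-88) = 382
k: 4·(-11) - (-28)·(-14) = -44 - 392 = -436
PQ × PR = (385, 382, -436)
|PQ × PR| = √484245 ≈ 695.8771
area = ½ · 695.8771 ≈ 347.939

347.939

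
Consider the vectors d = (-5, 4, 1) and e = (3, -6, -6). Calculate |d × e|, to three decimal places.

37.108

i: 4·(-6) - 1·(-6) = -24 - (-6) = -18
j: 1·3 - (-5)·(-6) = 3 - 30 = -27
k: (-5)·(-6) - 4·3 = 30 - 12 = 18
d × e = (-18, -27, 18)
|d × e| = √((-18)² + (-27)² + 18²) = √1377 ≈ 37.1080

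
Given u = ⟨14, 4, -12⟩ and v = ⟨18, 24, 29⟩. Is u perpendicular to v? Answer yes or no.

u · v = 14·18 + 4·24 + (-12)·29 = 252 + 96 - 348 = 0
Zero, so the vectors are orthogonal.

yes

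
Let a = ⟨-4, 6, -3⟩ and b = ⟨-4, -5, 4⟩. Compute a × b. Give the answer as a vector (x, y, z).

i: 6·4 - (-3)·(-5) = 24 - 15 = 9
j: (-3)·(-4) - (-4)·4 = 12 - (-16) = 28
k: (-4)·(-5) - 6·(-4) = 20 - (-24) = 44
a × b = (9, 28, 44)

(9, 28, 44)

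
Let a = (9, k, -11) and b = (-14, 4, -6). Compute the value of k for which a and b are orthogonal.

15

a · b = 9·(-14) + k·4 + (-11)·(-6) = -60 + 4k
Set equal to 0: 4k = 60, so k = 15.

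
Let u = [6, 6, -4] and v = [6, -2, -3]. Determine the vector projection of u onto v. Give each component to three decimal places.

(4.408, -1.469, -2.204)

u · v = 6·6 + 6·(-2) + (-4)·(-3) = 36 - 12 + 12 = 36
|v|² = 36 + 4 + 9 = 49
proj_v u = (36/49) · (6, -2, -3) ≈ (4.408, -1.469, -2.204)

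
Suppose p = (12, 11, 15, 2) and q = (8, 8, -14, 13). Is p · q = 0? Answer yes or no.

yes

p · q = 12·8 + 11·8 + 15·(-14) + 2·13 = 96 + 88 - 210 + 26 = 0
Zero, so the vectors are orthogonal.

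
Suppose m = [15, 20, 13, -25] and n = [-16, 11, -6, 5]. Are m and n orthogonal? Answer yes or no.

m · n = 15·(-16) + 20·11 + 13·(-6) + (-25)·5 = -240 + 220 - 78 - 125 = -223
Nonzero, so the vectors are not orthogonal.

no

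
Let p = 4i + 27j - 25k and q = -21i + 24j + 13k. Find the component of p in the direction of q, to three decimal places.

p · q = 4·(-21) + 27·24 + (-25)·13 = -84 + 648 - 325 = 239
|q| = √(441 + 576 + 169) = √1186 ≈ 34.4384
comp_q p = 239 / √1186 ≈ 6.940

6.940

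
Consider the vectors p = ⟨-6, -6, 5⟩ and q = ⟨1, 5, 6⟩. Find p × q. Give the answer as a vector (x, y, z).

(-61, 41, -24)

i: (-6)·6 - 5·5 = -36 - 25 = -61
j: 5·1 - (-6)·6 = 5 - (-36) = 41
k: (-6)·5 - (-6)·1 = -30 - (-6) = -24
p × q = (-61, 41, -24)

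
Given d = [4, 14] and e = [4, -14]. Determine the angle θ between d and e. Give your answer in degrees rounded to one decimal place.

148.1

d · e = 4·4 + 14·(-14) = 16 - 196 = -180
|d|² = 16 + 196 = 212,  |d| = √212 ≈ 14.560220
|e|² = 16 + 196 = 212,  |e| = √212 ≈ 14.560220
cos θ = -180 / (14.560220 · 14.560220) ≈ -0.84906
θ = arccos(-0.84906) ≈ 148.1°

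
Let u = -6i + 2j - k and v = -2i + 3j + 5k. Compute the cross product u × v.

i: 2·5 - (-1)·3 = 10 - (-3) = 13
j: (-1)·(-2) - (-6)·5 = 2 - (-30) = 32
k: (-6)·3 - 2·(-2) = -18 - (-4) = -14
u × v = (13, 32, -14)

(13, 32, -14)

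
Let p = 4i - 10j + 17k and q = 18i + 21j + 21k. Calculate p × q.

(-567, 222, 264)

i: (-10)·21 - 17·21 = -210 - 357 = -567
j: 17·18 - 4·21 = 306 - 84 = 222
k: 4·21 - (-10)·18 = 84 - (-180) = 264
p × q = (-567, 222, 264)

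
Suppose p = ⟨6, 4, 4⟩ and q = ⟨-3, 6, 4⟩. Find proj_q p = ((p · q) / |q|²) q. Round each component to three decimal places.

(-1.082, 2.164, 1.443)

p · q = 6·(-3) + 4·6 + 4·4 = -18 + 24 + 16 = 22
|q|² = 9 + 36 + 16 = 61
proj_q p = (22/61) · (-3, 6, 4) ≈ (-1.082, 2.164, 1.443)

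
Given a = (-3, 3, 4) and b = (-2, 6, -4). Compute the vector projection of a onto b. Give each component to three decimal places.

(-0.286, 0.857, -0.571)

a · b = (-3)·(-2) + 3·6 + 4·(-4) = 6 + 18 - 16 = 8
|b|² = 4 + 36 + 16 = 56
proj_b a = (8/56) · (-2, 6, -4) ≈ (-0.286, 0.857, -0.571)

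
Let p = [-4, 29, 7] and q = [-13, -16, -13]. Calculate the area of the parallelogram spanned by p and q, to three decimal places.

i: 29·(-13) - 7·(-16) = -377 - (-112) = -265
j: 7·(-13) - (-4)·(-13) = -91 - 52 = -143
k: (-4)·(-16) - 29·(-13) = 64 - (-377) = 441
p × q = (-265, -143, 441)
|p × q| = √((-265)² + (-143)² + 441²) = √285155 ≈ 533.9991

533.999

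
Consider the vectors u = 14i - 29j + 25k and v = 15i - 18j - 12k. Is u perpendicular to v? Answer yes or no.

u · v = 14·15 + (-29)·(-18) + 25·(-12) = 210 + 522 - 300 = 432
Nonzero, so the vectors are not orthogonal.

no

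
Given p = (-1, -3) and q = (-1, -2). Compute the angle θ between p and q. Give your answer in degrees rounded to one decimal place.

p · q = (-1)·(-1) + (-3)·(-2) = 1 + 6 = 7
|p|² = 1 + 9 = 10,  |p| = √10 ≈ 3.162278
|q|² = 1 + 4 = 5,  |q| = √5 ≈ 2.236068
cos θ = 7 / (3.162278 · 2.236068) ≈ 0.98995
θ = arccos(0.98995) ≈ 8.1°

8.1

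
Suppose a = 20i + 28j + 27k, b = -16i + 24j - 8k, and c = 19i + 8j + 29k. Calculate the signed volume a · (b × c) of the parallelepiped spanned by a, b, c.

8168

b × c:
i: 24·29 - (-8)·8 = 696 - (-64) = 760
j: (-8)·19 - (-16)·29 = -152 - (-464) = 312
k: (-16)·8 - 24·19 = -128 - 456 = -584
b × c = (760, 312, -584)
a · (b × c) = 20·760 + 28·312 + 27·(-584) = 15200 + 8736 - 15768 = 8168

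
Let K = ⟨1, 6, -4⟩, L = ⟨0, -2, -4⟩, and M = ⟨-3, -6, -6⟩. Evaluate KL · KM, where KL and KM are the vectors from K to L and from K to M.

100

KL = L − K = (-1, -8, 0)
KM = M − K = (-4, -12, -2)
KL · KM = (-1)·(-4) + (-8)·(-12) + 0·(-2) = 4 + 96 + 0 = 100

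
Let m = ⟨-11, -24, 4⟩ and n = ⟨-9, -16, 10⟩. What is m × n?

(-176, 74, -40)

i: (-24)·10 - 4·(-16) = -240 - (-64) = -176
j: 4·(-9) - (-11)·10 = -36 - (-110) = 74
k: (-11)·(-16) - (-24)·(-9) = 176 - 216 = -40
m × n = (-176, 74, -40)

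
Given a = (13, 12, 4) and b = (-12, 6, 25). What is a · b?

16

a · b = 13·(-12) + 12·6 + 4·25 = -156 + 72 + 100 = 16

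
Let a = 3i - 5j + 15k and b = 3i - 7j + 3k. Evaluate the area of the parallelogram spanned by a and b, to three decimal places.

i: (-5)·3 - 15·(-7) = -15 - (-105) = 90
j: 15·3 - 3·3 = 45 - 9 = 36
k: 3·(-7) - (-5)·3 = -21 - (-15) = -6
a × b = (90, 36, -6)
|a × b| = √(90² + 36² + (-6)²) = √9432 ≈ 97.1185

97.118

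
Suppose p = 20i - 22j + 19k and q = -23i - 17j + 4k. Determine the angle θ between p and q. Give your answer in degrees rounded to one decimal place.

90.6

p · q = 20·(-23) + (-22)·(-17) + 19·4 = -460 + 374 + 76 = -10
|p|² = 400 + 484 + 361 = 1245,  |p| = √1245 ≈ 35.284558
|q|² = 529 + 289 + 16 = 834,  |q| = √834 ≈ 28.879058
cos θ = -10 / (35.284558 · 28.879058) ≈ -0.00981
θ = arccos(-0.00981) ≈ 90.6°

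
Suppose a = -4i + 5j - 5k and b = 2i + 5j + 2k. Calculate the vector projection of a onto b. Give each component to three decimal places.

(0.424, 1.061, 0.424)

a · b = (-4)·2 + 5·5 + (-5)·2 = -8 + 25 - 10 = 7
|b|² = 4 + 25 + 4 = 33
proj_b a = (7/33) · (2, 5, 2) ≈ (0.424, 1.061, 0.424)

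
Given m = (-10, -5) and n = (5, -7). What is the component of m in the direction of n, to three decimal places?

m · n = (-10)·5 + (-5)·(-7) = -50 + 35 = -15
|n| = √(25 + 49) = √74 ≈ 8.6023
comp_n m = -15 / √74 ≈ -1.744

-1.744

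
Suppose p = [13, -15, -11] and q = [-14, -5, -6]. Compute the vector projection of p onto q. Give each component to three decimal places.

p · q = 13·(-14) + (-15)·(-5) + (-11)·(-6) = -182 + 75 + 66 = -41
|q|² = 196 + 25 + 36 = 257
proj_q p = (-41/257) · (-14, -5, -6) ≈ (2.233, 0.798, 0.957)

(2.233, 0.798, 0.957)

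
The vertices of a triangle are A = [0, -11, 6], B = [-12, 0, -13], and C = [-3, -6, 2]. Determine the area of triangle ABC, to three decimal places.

29.202

AB = (-12, 11, -19),  AC = (-3, 5, -4)
i: 11·(-4) - (-19)·5 = -44 - (-95) = 51
j: (-19)·(-3) - (-12)·(-4) = 57 - 48 = 9
k: (-12)·5 - 11·(-3) = -60 - (-33) = -27
AB × AC = (51, 9, -27)
|AB × AC| = √3411 ≈ 58.4038
area = ½ · 58.4038 ≈ 29.202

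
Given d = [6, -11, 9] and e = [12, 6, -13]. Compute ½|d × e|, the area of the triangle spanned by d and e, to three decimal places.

i: (-11)·(-13) - 9·6 = 143 - 54 = 89
j: 9·12 - 6·(-13) = 108 - (-78) = 186
k: 6·6 - (-11)·12 = 36 - (-132) = 168
d × e = (89, 186, 168)
|d × e| = √(89² + 186² + 168²) = √70741 ≈ 265.9718
area = ½ · 265.9718 ≈ 132.986

132.986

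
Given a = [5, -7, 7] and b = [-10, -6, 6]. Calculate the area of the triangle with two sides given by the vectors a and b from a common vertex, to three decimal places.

70.711

i: (-7)·6 - 7·(-6) = -42 - (-42) = 0
j: 7·(-10) - 5·6 = -70 - 30 = -100
k: 5·(-6) - (-7)·(-10) = -30 - 70 = -100
a × b = (0, -100, -100)
|a × b| = √(0² + (-100)² + (-100)²) = √20000 ≈ 141.4214
area = ½ · 141.4214 ≈ 70.711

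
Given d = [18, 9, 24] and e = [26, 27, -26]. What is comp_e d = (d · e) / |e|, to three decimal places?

1.907

d · e = 18·26 + 9·27 + 24·(-26) = 468 + 243 - 624 = 87
|e| = √(676 + 729 + 676) = √2081 ≈ 45.6180
comp_e d = 87 / √2081 ≈ 1.907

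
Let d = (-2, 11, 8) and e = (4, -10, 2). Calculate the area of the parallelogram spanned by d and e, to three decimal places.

i: 11·2 - 8·(-10) = 22 - (-80) = 102
j: 8·4 - (-2)·2 = 32 - (-4) = 36
k: (-2)·(-10) - 11·4 = 20 - 44 = -24
d × e = (102, 36, -24)
|d × e| = √(102² + 36² + (-24)²) = √12276 ≈ 110.7971

110.797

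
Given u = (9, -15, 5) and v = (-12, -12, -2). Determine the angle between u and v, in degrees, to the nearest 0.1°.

78.5

u · v = 9·(-12) + (-15)·(-12) + 5·(-2) = -108 + 180 - 10 = 62
|u|² = 81 + 225 + 25 = 331,  |u| = √331 ≈ 18.193405
|v|² = 144 + 144 + 4 = 292,  |v| = √292 ≈ 17.088007
cos θ = 62 / (18.193405 · 17.088007) ≈ 0.19943
θ = arccos(0.19943) ≈ 78.5°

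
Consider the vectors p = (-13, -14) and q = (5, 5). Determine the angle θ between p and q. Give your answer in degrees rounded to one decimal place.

p · q = (-13)·5 + (-14)·5 = -65 - 70 = -135
|p|² = 169 + 196 = 365,  |p| = √365 ≈ 19.104973
|q|² = 25 + 25 = 50,  |q| = √50 ≈ 7.071068
cos θ = -135 / (19.104973 · 7.071068) ≈ -0.99931
θ = arccos(-0.99931) ≈ 177.9°

177.9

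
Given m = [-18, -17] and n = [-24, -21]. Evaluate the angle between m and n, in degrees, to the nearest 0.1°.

m · n = (-18)·(-24) + (-17)·(-21) = 432 + 357 = 789
|m|² = 324 + 289 = 613,  |m| = √613 ≈ 24.758837
|n|² = 576 + 441 = 1017,  |n| = √1017 ≈ 31.890437
cos θ = 789 / (24.758837 · 31.890437) ≈ 0.99928
θ = arccos(0.99928) ≈ 2.2°

2.2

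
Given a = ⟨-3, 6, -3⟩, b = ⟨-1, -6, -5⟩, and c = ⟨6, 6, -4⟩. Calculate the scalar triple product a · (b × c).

b × c:
i: (-6)·(-4) - (-5)·6 = 24 - (-30) = 54
j: (-5)·6 - (-1)·(-4) = -30 - 4 = -34
k: (-1)·6 - (-6)·6 = -6 - (-36) = 30
b × c = (54, -34, 30)
a · (b × c) = (-3)·54 + 6·(-34) + (-3)·30 = -162 - 204 - 90 = -456

-456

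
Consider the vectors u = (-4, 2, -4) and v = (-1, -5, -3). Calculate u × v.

(-26, -8, 22)

i: 2·(-3) - (-4)·(-5) = -6 - 20 = -26
j: (-4)·(-1) - (-4)·(-3) = 4 - 12 = -8
k: (-4)·(-5) - 2·(-1) = 20 - (-2) = 22
u × v = (-26, -8, 22)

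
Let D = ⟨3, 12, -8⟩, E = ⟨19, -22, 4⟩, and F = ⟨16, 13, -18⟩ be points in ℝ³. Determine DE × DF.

DE = (16, -34, 12)
DF = (13, 1, -10)
i: (-34)·(-10) - 12·1 = 340 - 12 = 328
j: 12·13 - 16·(-10) = 156 - (-160) = 316
k: 16·1 - (-34)·13 = 16 - (-442) = 458
DE × DF = (328, 316, 458)

(328, 316, 458)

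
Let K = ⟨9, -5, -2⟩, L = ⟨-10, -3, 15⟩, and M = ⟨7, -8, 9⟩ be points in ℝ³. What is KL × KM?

(73, 175, 61)

KL = (-19, 2, 17)
KM = (-2, -3, 11)
i: 2·11 - 17·(-3) = 22 - (-51) = 73
j: 17·(-2) - (-19)·11 = -34 - (-209) = 175
k: (-19)·(-3) - 2·(-2) = 57 - (-4) = 61
KL × KM = (73, 175, 61)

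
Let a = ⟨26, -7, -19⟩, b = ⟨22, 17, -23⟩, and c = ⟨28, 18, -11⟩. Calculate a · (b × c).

b × c:
i: 17·(-11) - (-23)·18 = -187 - (-414) = 227
j: (-23)·28 - 22·(-11) = -644 - (-242) = -402
k: 22·18 - 17·28 = 396 - 476 = -80
b × c = (227, -402, -80)
a · (b × c) = 26·227 + (-7)·(-402) + (-19)·(-80) = 5902 + 2814 + 1520 = 10236

10236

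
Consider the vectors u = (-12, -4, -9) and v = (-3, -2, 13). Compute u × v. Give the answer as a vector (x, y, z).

(-70, 183, 12)

i: (-4)·13 - (-9)·(-2) = -52 - 18 = -70
j: (-9)·(-3) - (-12)·13 = 27 - (-156) = 183
k: (-12)·(-2) - (-4)·(-3) = 24 - 12 = 12
u × v = (-70, 183, 12)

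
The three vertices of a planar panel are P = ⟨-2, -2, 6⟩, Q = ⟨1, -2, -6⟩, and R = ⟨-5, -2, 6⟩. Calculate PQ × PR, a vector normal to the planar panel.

PQ = (3, 0, -12)
PR = (-3, 0, 0)
i: 0·0 - (-12)·0 = 0 - 0 = 0
j: (-12)·(-3) - 3·0 = 36 - 0 = 36
k: 3·0 - 0·(-3) = 0 - 0 = 0
PQ × PR = (0, 36, 0)

(0, 36, 0)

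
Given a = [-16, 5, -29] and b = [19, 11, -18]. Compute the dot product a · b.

273

a · b = (-16)·19 + 5·11 + (-29)·(-18) = -304 + 55 + 522 = 273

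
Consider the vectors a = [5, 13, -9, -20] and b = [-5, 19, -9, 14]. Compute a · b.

23

a · b = 5·(-5) + 13·19 + (-9)·(-9) + (-20)·14 = -25 + 247 + 81 - 280 = 23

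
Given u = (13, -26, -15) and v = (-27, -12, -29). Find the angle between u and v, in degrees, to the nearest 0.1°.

73.0

u · v = 13·(-27) + (-26)·(-12) + (-15)·(-29) = -351 + 312 + 435 = 396
|u|² = 169 + 676 + 225 = 1070,  |u| = √1070 ≈ 32.710854
|v|² = 729 + 144 + 841 = 1714,  |v| = √1714 ≈ 41.400483
cos θ = 396 / (32.710854 · 41.400483) ≈ 0.29241
θ = arccos(0.29241) ≈ 73.0°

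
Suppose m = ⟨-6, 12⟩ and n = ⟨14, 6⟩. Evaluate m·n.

m · n = (-6)·14 + 12·6 = -84 + 72 = -12

-12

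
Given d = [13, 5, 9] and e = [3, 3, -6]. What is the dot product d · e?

d · e = 13·3 + 5·3 + 9·(-6) = 39 + 15 - 54 = 0

0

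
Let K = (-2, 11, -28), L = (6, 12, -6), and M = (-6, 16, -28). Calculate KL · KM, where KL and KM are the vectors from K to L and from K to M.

-27

KL = L − K = (8, 1, 22)
KM = M − K = (-4, 5, 0)
KL · KM = 8·(-4) + 1·5 + 22·0 = -32 + 5 + 0 = -27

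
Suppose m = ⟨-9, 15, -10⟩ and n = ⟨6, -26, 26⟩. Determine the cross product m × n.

(130, 174, 144)

i: 15·26 - (-10)·(-26) = 390 - 260 = 130
j: (-10)·6 - (-9)·26 = -60 - (-234) = 174
k: (-9)·(-26) - 15·6 = 234 - 90 = 144
m × n = (130, 174, 144)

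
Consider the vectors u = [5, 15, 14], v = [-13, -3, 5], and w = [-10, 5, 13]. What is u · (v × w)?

v × w:
i: (-3)·13 - 5·5 = -39 - 25 = -64
j: 5·(-10) - (-13)·13 = -50 - (-169) = 119
k: (-13)·5 - (-3)·(-10) = -65 - 30 = -95
v × w = (-64, 119, -95)
u · (v × w) = 5·(-64) + 15·119 + 14·(-95) = -320 + 1785 - 1330 = 135

135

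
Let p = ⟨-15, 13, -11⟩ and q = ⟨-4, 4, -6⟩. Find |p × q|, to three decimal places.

i: 13·(-6) - (-11)·4 = -78 - (-44) = -34
j: (-11)·(-4) - (-15)·(-6) = 44 - 90 = -46
k: (-15)·4 - 13·(-4) = -60 - (-52) = -8
p × q = (-34, -46, -8)
|p × q| = √((-34)² + (-46)² + (-8)²) = √3336 ≈ 57.7581

57.758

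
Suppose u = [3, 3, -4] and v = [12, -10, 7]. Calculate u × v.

(-19, -69, -66)

i: 3·7 - (-4)·(-10) = 21 - 40 = -19
j: (-4)·12 - 3·7 = -48 - 21 = -69
k: 3·(-10) - 3·12 = -30 - 36 = -66
u × v = (-19, -69, -66)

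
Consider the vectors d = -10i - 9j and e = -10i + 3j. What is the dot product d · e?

d · e = (-10)·(-10) + (-9)·3 = 100 - 27 = 73

73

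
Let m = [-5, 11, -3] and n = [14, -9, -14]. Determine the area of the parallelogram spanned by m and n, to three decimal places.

239.136

i: 11·(-14) - (-3)·(-9) = -154 - 27 = -181
j: (-3)·14 - (-5)·(-14) = -42 - 70 = -112
k: (-5)·(-9) - 11·14 = 45 - 154 = -109
m × n = (-181, -112, -109)
|m × n| = √((-181)² + (-112)² + (-109)²) = √57186 ≈ 239.1359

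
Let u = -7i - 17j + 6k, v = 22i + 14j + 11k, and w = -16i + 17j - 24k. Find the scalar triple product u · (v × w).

v × w:
i: 14·(-24) - 11·17 = -336 - 187 = -523
j: 11·(-16) - 22·(-24) = -176 - (-528) = 352
k: 22·17 - 14·(-16) = 374 - (-224) = 598
v × w = (-523, 352, 598)
u · (v × w) = (-7)·(-523) + (-17)·352 + 6·598 = 3661 - 5984 + 3588 = 1265

1265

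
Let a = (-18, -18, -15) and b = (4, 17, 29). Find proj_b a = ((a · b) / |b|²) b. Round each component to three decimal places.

a · b = (-18)·4 + (-18)·17 + (-15)·29 = -72 - 306 - 435 = -813
|b|² = 16 + 289 + 841 = 1146
proj_b a = (-813/1146) · (4, 17, 29) ≈ (-2.838, -12.060, -20.573)

(-2.838, -12.060, -20.573)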